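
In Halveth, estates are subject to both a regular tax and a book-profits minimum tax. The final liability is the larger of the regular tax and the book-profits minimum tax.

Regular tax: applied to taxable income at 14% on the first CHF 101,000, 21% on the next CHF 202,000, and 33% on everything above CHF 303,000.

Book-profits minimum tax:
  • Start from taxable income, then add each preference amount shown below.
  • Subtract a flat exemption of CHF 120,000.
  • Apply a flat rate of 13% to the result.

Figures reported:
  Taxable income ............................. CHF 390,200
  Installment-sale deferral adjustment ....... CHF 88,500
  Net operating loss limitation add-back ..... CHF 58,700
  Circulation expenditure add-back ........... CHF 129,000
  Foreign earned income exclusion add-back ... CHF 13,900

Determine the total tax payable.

Regular tax:
  CHF 101,000 × 14% = CHF 14,140
  CHF 202,000 × 21% = CHF 42,420
  CHF 87,200 × 33% = CHF 28,776
  → CHF 85,336

Book-profits minimum tax:
  Adjusted income: CHF 390,200 + CHF 88,500 + CHF 58,700 + CHF 129,000 + CHF 13,900 = CHF 680,300
  Less exemption CHF 120,000 → base CHF 560,300
  CHF 560,300 × 13% = CHF 72,839

CHF 85,336 > CHF 72,839, so the regular tax governs.

CHF 85,336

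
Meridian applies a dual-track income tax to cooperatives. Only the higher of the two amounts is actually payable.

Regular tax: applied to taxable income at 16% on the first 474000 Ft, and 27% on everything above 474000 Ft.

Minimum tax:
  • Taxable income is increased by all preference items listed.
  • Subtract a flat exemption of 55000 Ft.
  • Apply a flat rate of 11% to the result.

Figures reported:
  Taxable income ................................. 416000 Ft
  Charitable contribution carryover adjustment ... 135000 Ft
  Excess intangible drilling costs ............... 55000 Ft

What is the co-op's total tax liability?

66560 Ft

Regular tax:
  416000 Ft × 16% = 66560 Ft

Minimum tax:
  Adjusted income: 416000 Ft + 135000 Ft + 55000 Ft = 606000 Ft
  Less exemption 55000 Ft → base 551000 Ft
  551000 Ft × 11% = 60610 Ft

66560 Ft > 60610 Ft, so the regular tax governs.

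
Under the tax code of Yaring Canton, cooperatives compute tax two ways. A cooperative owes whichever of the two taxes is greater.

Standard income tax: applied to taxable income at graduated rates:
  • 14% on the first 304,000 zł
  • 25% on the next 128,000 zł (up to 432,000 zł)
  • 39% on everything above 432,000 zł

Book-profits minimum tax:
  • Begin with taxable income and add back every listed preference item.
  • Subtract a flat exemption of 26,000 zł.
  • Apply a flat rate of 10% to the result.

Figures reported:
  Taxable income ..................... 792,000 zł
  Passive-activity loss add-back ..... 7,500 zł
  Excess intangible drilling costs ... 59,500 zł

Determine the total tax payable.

Standard income tax:
  304,000 zł × 14% = 42,560 zł
  128,000 zł × 25% = 32,000 zł
  360,000 zł × 39% = 140,400 zł
  → 214,960 zł

Book-profits minimum tax:
  Adjusted income: 792,000 zł + 7,500 zł + 59,500 zł = 859,000 zł
  Less exemption 26,000 zł → base 833,000 zł
  833,000 zł × 10% = 83,300 zł

214,960 zł > 83,300 zł, so the standard income tax governs.

214,960 zł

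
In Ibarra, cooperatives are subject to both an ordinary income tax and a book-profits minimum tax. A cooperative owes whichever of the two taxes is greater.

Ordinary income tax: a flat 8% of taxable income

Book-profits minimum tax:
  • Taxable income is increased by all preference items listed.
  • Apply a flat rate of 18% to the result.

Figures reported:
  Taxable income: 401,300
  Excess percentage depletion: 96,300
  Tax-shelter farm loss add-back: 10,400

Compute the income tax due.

Ordinary income tax:
  401,300 × 8% = 32,104

Book-profits minimum tax:
  Adjusted income: 401,300 + 96,300 + 10,400 = 508,000
  508,000 × 18% = 91,440

91,440 > 32,104, so the book-profits minimum tax is the binding amount.

91,440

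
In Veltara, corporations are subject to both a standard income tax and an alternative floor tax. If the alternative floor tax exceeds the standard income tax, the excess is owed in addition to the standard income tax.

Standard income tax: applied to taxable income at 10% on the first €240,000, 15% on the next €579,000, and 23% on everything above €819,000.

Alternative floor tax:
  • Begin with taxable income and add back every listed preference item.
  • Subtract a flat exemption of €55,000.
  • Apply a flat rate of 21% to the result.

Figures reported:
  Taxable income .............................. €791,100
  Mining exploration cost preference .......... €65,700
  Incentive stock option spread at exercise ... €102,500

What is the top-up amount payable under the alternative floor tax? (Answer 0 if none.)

€83,238

Standard income tax:
  €240,000 × 10% = €24,000
  €551,100 × 15% = €82,665
  → €106,665

Alternative floor tax:
  Adjusted income: €791,100 + €65,700 + €102,500 = €959,300
  Less exemption €55,000 → base €904,300
  €904,300 × 21% = €189,903

Excess of alternative floor tax over standard income tax: €189,903 − €106,665 = €83,238.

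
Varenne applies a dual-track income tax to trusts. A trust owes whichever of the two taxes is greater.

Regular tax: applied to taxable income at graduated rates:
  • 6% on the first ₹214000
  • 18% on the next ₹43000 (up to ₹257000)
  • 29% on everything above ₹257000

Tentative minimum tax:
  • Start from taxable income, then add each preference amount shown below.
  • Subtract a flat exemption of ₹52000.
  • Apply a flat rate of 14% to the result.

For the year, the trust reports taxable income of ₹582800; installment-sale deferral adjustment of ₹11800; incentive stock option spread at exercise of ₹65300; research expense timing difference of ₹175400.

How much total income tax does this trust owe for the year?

₹115062

Regular tax:
  ₹214000 × 6% = ₹12840
  ₹43000 × 18% = ₹7740
  ₹325800 × 29% = ₹94482
  → ₹115062

Tentative minimum tax:
  Adjusted income: ₹582800 + ₹11800 + ₹65300 + ₹175400 = ₹835300
  Less exemption ₹52000 → base ₹783300
  ₹783300 × 14% = ₹109662

₹115062 > ₹109662, so the regular tax governs.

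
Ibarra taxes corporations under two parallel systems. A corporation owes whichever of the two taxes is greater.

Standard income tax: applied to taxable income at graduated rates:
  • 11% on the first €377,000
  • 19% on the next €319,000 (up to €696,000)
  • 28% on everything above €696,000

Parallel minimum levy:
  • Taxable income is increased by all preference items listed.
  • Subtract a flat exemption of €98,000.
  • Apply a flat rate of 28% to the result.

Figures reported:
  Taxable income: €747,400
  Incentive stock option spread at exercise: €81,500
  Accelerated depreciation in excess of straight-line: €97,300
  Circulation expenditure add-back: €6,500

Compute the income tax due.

Standard income tax:
  €377,000 × 11% = €41,470
  €319,000 × 19% = €60,610
  €51,400 × 28% = €14,392
  → €116,472

Parallel minimum levy:
  Adjusted income: €747,400 + €81,500 + €97,300 + €6,500 = €932,700
  Less exemption €98,000 → base €834,700
  €834,700 × 28% = €233,716

€233,716 > €116,472, so the parallel minimum levy is the binding amount.

€233,716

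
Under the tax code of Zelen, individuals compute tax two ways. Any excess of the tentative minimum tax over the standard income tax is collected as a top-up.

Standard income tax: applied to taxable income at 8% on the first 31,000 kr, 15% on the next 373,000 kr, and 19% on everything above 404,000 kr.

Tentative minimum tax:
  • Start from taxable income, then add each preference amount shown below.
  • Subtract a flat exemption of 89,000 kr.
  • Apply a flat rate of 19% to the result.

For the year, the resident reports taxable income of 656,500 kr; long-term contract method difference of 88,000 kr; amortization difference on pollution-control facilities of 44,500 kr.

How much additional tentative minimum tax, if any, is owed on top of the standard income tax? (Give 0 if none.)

Standard income tax:
  31,000 kr × 8% = 2,480 kr
  373,000 kr × 15% = 55,950 kr
  252,500 kr × 19% = 47,975 kr
  → 106,405 kr

Tentative minimum tax:
  Adjusted income: 656,500 kr + 88,000 kr + 44,500 kr = 789,000 kr
  Less exemption 89,000 kr → base 700,000 kr
  700,000 kr × 19% = 133,000 kr

Excess of tentative minimum tax over standard income tax: 133,000 kr − 106,405 kr = 26,595 kr.

26,595 kr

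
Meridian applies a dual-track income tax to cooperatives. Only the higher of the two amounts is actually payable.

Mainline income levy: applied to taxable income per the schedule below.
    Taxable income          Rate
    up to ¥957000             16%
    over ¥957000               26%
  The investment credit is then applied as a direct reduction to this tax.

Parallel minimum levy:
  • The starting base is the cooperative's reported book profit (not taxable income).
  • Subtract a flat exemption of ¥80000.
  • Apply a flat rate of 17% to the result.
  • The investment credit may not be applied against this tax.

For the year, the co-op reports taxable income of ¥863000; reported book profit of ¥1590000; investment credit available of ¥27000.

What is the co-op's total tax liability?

Mainline income levy:
  ¥863000 × 16% = ¥138080
  Less investment credit ¥27000 → ¥111080

Parallel minimum levy:
  Base (reported book profit): ¥1590000
  Less exemption ¥80000 → base ¥1510000
  ¥1510000 × 17% = ¥256700

¥256700 > ¥111080, so the parallel minimum levy is the binding amount.

¥256700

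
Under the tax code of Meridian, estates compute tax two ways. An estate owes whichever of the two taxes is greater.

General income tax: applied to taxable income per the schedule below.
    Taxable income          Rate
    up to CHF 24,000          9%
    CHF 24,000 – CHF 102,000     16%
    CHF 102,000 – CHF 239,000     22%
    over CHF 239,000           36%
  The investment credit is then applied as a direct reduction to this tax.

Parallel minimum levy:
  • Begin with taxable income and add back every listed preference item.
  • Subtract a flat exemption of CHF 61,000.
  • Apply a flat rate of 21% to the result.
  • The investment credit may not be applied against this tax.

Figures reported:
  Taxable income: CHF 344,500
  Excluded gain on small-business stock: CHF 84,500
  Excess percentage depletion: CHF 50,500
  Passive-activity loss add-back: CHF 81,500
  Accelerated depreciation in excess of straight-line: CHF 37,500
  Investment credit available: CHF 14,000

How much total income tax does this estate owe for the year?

CHF 112,875

General income tax:
  CHF 24,000 × 9% = CHF 2,160
  CHF 78,000 × 16% = CHF 12,480
  CHF 137,000 × 22% = CHF 30,140
  CHF 105,500 × 36% = CHF 37,980
  → CHF 82,760
  Less investment credit CHF 14,000 → CHF 68,760

Parallel minimum levy:
  Adjusted income: CHF 344,500 + CHF 84,500 + CHF 50,500 + CHF 81,500 + CHF 37,500 = CHF 598,500
  Less exemption CHF 61,000 → base CHF 537,500
  CHF 537,500 × 21% = CHF 112,875

CHF 112,875 > CHF 68,760, so the parallel minimum levy is the binding amount.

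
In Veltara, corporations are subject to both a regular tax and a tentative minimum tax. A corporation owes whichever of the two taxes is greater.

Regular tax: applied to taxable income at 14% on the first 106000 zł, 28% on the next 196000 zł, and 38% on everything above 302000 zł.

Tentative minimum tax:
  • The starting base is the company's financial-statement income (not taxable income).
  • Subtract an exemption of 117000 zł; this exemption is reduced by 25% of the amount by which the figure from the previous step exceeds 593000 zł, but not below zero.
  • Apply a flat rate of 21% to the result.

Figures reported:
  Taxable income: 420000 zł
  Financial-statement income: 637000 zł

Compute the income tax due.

Regular tax:
  106000 zł × 14% = 14840 zł
  196000 zł × 28% = 54880 zł
  118000 zł × 38% = 44840 zł
  → 114560 zł

Tentative minimum tax:
  Base (financial-statement income): 637000 zł
  Exemption: 117000 zł − 25% × (637000 zł − 593000 zł) = 117000 zł − 11000 zł = 106000 zł
  Base: 637000 zł − 106000 zł = 531000 zł
  531000 zł × 21% = 111510 zł

114560 zł > 111510 zł, so the regular tax governs.

114560 zł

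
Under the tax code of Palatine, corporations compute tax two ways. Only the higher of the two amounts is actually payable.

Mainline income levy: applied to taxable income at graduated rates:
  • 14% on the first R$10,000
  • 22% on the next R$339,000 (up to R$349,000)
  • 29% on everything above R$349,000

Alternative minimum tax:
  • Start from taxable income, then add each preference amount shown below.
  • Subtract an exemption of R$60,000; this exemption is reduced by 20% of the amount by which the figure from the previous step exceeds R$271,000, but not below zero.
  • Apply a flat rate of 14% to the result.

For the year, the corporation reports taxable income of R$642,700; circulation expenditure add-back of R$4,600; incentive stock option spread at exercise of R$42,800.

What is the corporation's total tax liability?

Alternative minimum tax:
  Adjusted income: R$642,700 + R$4,600 + R$42,800 = R$690,100
  Exemption: 20% × (R$690,100 − R$271,000) = R$83,820 ≥ R$60,000, so the exemption is fully phased out
  Base: R$690,100 − R$0 = R$690,100
  R$690,100 × 14% = R$96,614

Mainline income levy:
  R$10,000 × 14% = R$1,400
  R$339,000 × 22% = R$74,580
  R$293,700 × 29% = R$85,173
  → R$161,153

R$161,153 > R$96,614, so the mainline income levy governs.

R$161,153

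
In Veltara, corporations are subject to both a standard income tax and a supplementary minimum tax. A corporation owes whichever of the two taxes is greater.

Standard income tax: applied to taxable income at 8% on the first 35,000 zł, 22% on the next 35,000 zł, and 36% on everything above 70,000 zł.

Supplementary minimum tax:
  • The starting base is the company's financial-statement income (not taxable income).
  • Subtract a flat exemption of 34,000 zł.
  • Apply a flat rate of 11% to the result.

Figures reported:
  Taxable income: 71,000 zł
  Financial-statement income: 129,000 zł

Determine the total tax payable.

10,860 zł

Supplementary minimum tax:
  Base (financial-statement income): 129,000 zł
  Less exemption 34,000 zł → base 95,000 zł
  95,000 zł × 11% = 10,450 zł

Standard income tax:
  35,000 zł × 8% = 2,800 zł
  35,000 zł × 22% = 7,700 zł
  1,000 zł × 36% = 360 zł
  → 10,860 zł

10,860 zł > 10,450 zł, so the standard income tax governs.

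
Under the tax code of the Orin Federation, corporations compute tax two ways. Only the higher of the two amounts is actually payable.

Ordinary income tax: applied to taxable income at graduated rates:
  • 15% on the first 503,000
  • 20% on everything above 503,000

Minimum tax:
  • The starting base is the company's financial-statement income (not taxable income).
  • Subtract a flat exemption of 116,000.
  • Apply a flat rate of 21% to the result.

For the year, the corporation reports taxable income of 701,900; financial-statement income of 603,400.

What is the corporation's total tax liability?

Ordinary income tax:
  503,000 × 15% = 75,450
  198,900 × 20% = 39,780
  → 115,230

Minimum tax:
  Base (financial-statement income): 603,400
  Less exemption 116,000 → base 487,400
  487,400 × 21% = 102,354

115,230 > 102,354, so the ordinary income tax governs.

115,230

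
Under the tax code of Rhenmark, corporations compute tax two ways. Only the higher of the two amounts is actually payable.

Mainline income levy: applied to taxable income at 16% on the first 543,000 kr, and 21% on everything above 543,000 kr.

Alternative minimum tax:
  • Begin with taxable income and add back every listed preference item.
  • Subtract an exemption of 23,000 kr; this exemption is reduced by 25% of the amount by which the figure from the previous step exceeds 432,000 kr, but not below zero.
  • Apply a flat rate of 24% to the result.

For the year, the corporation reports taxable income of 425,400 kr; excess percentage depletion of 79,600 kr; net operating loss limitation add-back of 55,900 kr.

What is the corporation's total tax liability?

Mainline income levy:
  425,400 kr × 16% = 68,064 kr

Alternative minimum tax:
  Adjusted income: 425,400 kr + 79,600 kr + 55,900 kr = 560,900 kr
  Exemption: 25% × (560,900 kr − 432,000 kr) = 32,225 kr ≥ 23,000 kr, so the exemption is fully phased out
  Base: 560,900 kr − 0 kr = 560,900 kr
  560,900 kr × 24% = 134,616 kr

134,616 kr > 68,064 kr, so the alternative minimum tax is the binding amount.

134,616 kr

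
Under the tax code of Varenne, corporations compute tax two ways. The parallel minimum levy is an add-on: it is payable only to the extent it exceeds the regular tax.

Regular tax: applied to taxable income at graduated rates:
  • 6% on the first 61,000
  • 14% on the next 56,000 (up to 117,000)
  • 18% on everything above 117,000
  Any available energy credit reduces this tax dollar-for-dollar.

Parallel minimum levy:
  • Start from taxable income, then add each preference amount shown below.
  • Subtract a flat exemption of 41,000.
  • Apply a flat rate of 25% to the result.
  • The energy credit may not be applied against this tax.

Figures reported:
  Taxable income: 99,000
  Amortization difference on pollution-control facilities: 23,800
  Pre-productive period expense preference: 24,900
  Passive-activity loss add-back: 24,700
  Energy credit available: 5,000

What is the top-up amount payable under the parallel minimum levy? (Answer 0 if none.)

Regular tax:
  61,000 × 6% = 3,660
  38,000 × 14% = 5,320
  → 8,980
  Less energy credit 5,000 → 3,980

Parallel minimum levy:
  Adjusted income: 99,000 + 23,800 + 24,900 + 24,700 = 172,400
  Less exemption 41,000 → base 131,400
  131,400 × 25% = 32,850

Excess of parallel minimum levy over regular tax: 32,850 − 3,980 = 28,870.

28,870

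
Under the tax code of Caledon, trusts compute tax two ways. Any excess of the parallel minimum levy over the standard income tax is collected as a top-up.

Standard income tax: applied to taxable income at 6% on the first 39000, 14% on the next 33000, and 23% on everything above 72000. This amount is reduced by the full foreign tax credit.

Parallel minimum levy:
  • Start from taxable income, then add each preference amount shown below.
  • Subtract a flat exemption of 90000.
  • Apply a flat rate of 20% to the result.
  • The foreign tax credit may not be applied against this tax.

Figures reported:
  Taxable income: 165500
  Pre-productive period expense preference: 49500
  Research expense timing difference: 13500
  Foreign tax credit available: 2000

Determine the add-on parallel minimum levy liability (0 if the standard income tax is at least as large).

Parallel minimum levy:
  Adjusted income: 165500 + 49500 + 13500 = 228500
  Less exemption 90000 → base 138500
  138500 × 20% = 27700

Standard income tax:
  39000 × 6% = 2340
  33000 × 14% = 4620
  93500 × 23% = 21505
  → 28465
  Less foreign tax credit 2000 → 26465

Excess of parallel minimum levy over standard income tax: 27700 − 26465 = 1235.

1235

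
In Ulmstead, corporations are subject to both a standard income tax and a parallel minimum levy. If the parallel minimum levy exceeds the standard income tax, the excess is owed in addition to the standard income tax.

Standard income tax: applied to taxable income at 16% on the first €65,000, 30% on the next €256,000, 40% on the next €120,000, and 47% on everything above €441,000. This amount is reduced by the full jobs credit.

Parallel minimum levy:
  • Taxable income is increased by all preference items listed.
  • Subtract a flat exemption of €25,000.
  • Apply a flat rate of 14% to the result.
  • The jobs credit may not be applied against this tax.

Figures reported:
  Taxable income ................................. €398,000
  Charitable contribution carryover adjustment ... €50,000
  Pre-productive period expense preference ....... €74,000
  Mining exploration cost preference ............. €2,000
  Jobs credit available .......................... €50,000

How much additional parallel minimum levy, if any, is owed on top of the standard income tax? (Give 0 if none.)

€1,860

Parallel minimum levy:
  Adjusted income: €398,000 + €50,000 + €74,000 + €2,000 = €524,000
  Less exemption €25,000 → base €499,000
  €499,000 × 14% = €69,860

Standard income tax:
  €65,000 × 16% = €10,400
  €256,000 × 30% = €76,800
  €77,000 × 40% = €30,800
  → €118,000
  Less jobs credit €50,000 → €68,000

Excess of parallel minimum levy over standard income tax: €69,860 − €68,000 = €1,860.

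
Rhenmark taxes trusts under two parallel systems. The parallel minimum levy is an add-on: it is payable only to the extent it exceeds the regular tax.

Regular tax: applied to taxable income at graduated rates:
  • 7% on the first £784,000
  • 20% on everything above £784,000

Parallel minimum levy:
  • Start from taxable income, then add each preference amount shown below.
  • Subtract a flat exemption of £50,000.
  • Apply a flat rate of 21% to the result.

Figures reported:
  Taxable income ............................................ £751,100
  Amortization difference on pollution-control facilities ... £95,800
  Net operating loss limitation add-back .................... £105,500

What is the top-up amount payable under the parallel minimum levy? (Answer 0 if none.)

Regular tax:
  £751,100 × 7% = £52,577

Parallel minimum levy:
  Adjusted income: £751,100 + £95,800 + £105,500 = £952,400
  Less exemption £50,000 → base £902,400
  £902,400 × 21% = £189,504

Excess of parallel minimum levy over regular tax: £189,504 − £52,577 = £136,927.

£136,927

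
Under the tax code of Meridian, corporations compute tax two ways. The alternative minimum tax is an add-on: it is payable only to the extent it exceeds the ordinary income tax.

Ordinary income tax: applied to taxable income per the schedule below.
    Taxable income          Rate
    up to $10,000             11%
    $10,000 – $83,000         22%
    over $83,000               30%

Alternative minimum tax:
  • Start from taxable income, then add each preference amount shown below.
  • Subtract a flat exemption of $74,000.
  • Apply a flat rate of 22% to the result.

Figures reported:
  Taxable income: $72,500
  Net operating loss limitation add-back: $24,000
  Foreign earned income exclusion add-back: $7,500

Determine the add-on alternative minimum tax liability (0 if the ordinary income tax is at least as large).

Alternative minimum tax:
  Adjusted income: $72,500 + $24,000 + $7,500 = $104,000
  Less exemption $74,000 → base $30,000
  $30,000 × 22% = $6,600

Ordinary income tax:
  $10,000 × 11% = $1,100
  $62,500 × 22% = $13,750
  → $14,850

$6,600 ≤ $14,850, so no add-on is due.

$0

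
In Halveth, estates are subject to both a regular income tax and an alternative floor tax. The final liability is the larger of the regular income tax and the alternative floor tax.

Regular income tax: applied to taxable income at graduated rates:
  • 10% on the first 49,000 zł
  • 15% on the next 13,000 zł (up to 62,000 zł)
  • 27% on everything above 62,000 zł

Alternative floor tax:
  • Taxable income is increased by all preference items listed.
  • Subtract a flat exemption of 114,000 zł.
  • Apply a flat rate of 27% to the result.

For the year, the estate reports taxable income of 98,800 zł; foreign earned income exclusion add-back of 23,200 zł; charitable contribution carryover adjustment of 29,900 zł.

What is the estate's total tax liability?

16,786 zł

Alternative floor tax:
  Adjusted income: 98,800 zł + 23,200 zł + 29,900 zł = 151,900 zł
  Less exemption 114,000 zł → base 37,900 zł
  37,900 zł × 27% = 10,233 zł

Regular income tax:
  49,000 zł × 10% = 4,900 zł
  13,000 zł × 15% = 1,950 zł
  36,800 zł × 27% = 9,936 zł
  → 16,786 zł

16,786 zł > 10,233 zł, so the regular income tax governs.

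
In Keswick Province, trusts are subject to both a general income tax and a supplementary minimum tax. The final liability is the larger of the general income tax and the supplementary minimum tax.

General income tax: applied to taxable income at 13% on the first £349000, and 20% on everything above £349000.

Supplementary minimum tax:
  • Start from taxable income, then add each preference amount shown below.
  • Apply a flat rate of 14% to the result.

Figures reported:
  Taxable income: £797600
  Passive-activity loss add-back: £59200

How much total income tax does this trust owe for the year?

General income tax:
  £349000 × 13% = £45370
  £448600 × 20% = £89720
  → £135090

Supplementary minimum tax:
  Adjusted income: £797600 + £59200 = £856800
  £856800 × 14% = £119952

£135090 > £119952, so the general income tax governs.

£135090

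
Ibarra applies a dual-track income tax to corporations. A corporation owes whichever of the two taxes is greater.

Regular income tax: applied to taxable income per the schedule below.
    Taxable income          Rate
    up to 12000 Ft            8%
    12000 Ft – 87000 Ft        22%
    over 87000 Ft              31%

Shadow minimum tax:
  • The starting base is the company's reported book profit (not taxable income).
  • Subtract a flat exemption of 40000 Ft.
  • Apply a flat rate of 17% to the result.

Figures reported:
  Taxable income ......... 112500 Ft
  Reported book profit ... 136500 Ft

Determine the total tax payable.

25365 Ft

Shadow minimum tax:
  Base (reported book profit): 136500 Ft
  Less exemption 40000 Ft → base 96500 Ft
  96500 Ft × 17% = 16405 Ft

Regular income tax:
  12000 Ft × 8% = 960 Ft
  75000 Ft × 22% = 16500 Ft
  25500 Ft × 31% = 7905 Ft
  → 25365 Ft

25365 Ft > 16405 Ft, so the regular income tax governs.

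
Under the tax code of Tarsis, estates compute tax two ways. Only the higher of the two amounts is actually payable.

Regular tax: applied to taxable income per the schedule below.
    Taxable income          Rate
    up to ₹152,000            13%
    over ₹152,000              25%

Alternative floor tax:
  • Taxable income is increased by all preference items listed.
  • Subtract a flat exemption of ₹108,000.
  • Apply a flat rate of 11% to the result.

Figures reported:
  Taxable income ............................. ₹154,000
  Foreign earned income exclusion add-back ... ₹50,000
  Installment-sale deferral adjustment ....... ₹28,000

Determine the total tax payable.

₹20,260

Alternative floor tax:
  Adjusted income: ₹154,000 + ₹50,000 + ₹28,000 = ₹232,000
  Less exemption ₹108,000 → base ₹124,000
  ₹124,000 × 11% = ₹13,640

Regular tax:
  ₹152,000 × 13% = ₹19,760
  ₹2,000 × 25% = ₹500
  → ₹20,260

₹20,260 > ₹13,640, so the regular tax governs.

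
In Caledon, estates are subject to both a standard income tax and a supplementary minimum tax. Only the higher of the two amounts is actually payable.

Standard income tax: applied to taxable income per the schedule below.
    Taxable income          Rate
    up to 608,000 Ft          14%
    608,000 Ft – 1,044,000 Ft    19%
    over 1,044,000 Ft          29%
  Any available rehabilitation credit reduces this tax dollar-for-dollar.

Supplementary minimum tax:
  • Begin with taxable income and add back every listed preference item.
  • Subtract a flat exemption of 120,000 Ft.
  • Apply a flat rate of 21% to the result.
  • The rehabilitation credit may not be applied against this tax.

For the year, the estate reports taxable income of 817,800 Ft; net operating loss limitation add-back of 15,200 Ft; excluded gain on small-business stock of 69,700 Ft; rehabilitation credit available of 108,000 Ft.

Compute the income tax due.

Standard income tax:
  608,000 Ft × 14% = 85,120 Ft
  209,800 Ft × 19% = 39,862 Ft
  → 124,982 Ft
  Less rehabilitation credit 108,000 Ft → 16,982 Ft

Supplementary minimum tax:
  Adjusted income: 817,800 Ft + 15,200 Ft + 69,700 Ft = 902,700 Ft
  Less exemption 120,000 Ft → base 782,700 Ft
  782,700 Ft × 21% = 164,367 Ft

164,367 Ft > 16,982 Ft, so the supplementary minimum tax is the binding amount.

164,367 Ft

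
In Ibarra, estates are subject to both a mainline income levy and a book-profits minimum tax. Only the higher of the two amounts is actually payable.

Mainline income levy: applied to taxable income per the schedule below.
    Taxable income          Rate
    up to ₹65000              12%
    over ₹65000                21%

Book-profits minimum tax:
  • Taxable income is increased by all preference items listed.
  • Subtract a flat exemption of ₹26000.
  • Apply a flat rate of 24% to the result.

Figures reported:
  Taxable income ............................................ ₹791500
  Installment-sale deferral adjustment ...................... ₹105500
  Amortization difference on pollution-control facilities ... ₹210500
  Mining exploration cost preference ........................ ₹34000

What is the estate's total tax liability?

₹267720

Mainline income levy:
  ₹65000 × 12% = ₹7800
  ₹726500 × 21% = ₹152565
  → ₹160365

Book-profits minimum tax:
  Adjusted income: ₹791500 + ₹105500 + ₹210500 + ₹34000 = ₹1141500
  Less exemption ₹26000 → base ₹1115500
  ₹1115500 × 24% = ₹267720

₹267720 > ₹160365, so the book-profits minimum tax is the binding amount.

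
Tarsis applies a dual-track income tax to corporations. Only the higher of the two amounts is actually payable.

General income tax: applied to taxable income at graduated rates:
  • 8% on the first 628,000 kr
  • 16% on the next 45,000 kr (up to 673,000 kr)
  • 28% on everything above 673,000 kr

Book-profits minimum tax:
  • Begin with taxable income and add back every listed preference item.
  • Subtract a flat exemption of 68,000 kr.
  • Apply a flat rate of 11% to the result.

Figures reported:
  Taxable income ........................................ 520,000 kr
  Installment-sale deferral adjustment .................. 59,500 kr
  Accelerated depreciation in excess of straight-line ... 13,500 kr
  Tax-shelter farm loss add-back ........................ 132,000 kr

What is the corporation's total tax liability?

General income tax:
  520,000 kr × 8% = 41,600 kr

Book-profits minimum tax:
  Adjusted income: 520,000 kr + 59,500 kr + 13,500 kr + 132,000 kr = 725,000 kr
  Less exemption 68,000 kr → base 657,000 kr
  657,000 kr × 11% = 72,270 kr

72,270 kr > 41,600 kr, so the book-profits minimum tax is the binding amount.

72,270 kr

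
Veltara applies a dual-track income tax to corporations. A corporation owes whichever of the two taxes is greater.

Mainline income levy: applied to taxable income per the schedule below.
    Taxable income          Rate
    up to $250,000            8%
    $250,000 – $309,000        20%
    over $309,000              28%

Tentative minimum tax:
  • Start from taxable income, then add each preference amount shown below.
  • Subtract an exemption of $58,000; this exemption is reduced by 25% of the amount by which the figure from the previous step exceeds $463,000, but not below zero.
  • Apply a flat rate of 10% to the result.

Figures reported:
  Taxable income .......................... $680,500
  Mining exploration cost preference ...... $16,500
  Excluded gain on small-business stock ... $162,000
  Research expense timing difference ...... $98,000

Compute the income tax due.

$135,820

Mainline income levy:
  $250,000 × 8% = $20,000
  $59,000 × 20% = $11,800
  $371,500 × 28% = $104,020
  → $135,820

Tentative minimum tax:
  Adjusted income: $680,500 + $16,500 + $162,000 + $98,000 = $957,000
  Exemption: 25% × ($957,000 − $463,000) = $123,500 ≥ $58,000, so the exemption is fully phased out
  Base: $957,000 − $0 = $957,000
  $957,000 × 10% = $95,700

$135,820 > $95,700, so the mainline income levy governs.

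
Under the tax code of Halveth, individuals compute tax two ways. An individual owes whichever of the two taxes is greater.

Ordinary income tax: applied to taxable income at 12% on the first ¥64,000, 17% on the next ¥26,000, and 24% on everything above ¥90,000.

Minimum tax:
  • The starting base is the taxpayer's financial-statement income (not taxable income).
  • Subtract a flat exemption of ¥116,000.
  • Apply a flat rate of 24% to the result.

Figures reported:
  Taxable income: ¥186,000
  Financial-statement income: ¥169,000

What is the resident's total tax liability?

¥35,140

Ordinary income tax:
  ¥64,000 × 12% = ¥7,680
  ¥26,000 × 17% = ¥4,420
  ¥96,000 × 24% = ¥23,040
  → ¥35,140

Minimum tax:
  Base (financial-statement income): ¥169,000
  Less exemption ¥116,000 → base ¥53,000
  ¥53,000 × 24% = ¥12,720

¥35,140 > ¥12,720, so the ordinary income tax governs.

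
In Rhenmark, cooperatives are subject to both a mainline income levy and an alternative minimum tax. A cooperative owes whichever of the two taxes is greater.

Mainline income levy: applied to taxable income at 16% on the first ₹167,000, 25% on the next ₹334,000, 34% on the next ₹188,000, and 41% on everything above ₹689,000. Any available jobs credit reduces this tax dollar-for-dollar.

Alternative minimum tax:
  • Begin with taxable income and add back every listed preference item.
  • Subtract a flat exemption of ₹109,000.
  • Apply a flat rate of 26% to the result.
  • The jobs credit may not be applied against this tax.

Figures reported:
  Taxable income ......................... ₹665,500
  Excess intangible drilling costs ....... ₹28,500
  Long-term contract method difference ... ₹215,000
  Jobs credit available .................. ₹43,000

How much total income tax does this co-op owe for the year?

Mainline income levy:
  ₹167,000 × 16% = ₹26,720
  ₹334,000 × 25% = ₹83,500
  ₹164,500 × 34% = ₹55,930
  → ₹166,150
  Less jobs credit ₹43,000 → ₹123,150

Alternative minimum tax:
  Adjusted income: ₹665,500 + ₹28,500 + ₹215,000 = ₹909,000
  Less exemption ₹109,000 → base ₹800,000
  ₹800,000 × 26% = ₹208,000

₹208,000 > ₹123,150, so the alternative minimum tax is the binding amount.

₹208,000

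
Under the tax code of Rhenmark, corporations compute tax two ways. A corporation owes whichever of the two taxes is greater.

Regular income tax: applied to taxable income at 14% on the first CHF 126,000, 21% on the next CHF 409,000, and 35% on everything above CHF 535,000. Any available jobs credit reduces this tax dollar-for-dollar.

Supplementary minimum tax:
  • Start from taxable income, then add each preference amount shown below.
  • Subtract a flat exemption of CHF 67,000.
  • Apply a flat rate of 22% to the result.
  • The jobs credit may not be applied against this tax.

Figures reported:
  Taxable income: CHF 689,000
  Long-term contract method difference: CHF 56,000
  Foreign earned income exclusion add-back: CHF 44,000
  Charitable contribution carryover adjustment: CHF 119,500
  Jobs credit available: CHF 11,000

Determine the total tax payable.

Supplementary minimum tax:
  Adjusted income: CHF 689,000 + CHF 56,000 + CHF 44,000 + CHF 119,500 = CHF 908,500
  Less exemption CHF 67,000 → base CHF 841,500
  CHF 841,500 × 22% = CHF 185,130

Regular income tax:
  CHF 126,000 × 14% = CHF 17,640
  CHF 409,000 × 21% = CHF 85,890
  CHF 154,000 × 35% = CHF 53,900
  → CHF 157,430
  Less jobs credit CHF 11,000 → CHF 146,430

CHF 185,130 > CHF 146,430, so the supplementary minimum tax is the binding amount.

CHF 185,130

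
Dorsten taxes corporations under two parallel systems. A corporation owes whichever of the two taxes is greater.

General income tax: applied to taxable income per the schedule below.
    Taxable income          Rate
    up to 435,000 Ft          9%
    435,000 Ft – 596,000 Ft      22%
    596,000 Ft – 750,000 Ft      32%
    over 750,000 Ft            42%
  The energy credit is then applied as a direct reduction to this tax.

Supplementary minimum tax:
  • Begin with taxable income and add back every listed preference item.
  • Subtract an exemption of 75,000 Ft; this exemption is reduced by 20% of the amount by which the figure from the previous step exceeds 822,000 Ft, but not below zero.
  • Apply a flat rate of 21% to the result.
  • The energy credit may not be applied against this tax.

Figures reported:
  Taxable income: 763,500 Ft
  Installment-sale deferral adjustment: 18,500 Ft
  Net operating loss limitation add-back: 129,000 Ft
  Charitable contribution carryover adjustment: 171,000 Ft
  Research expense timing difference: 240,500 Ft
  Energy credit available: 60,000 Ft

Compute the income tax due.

277,725 Ft

Supplementary minimum tax:
  Adjusted income: 763,500 Ft + 18,500 Ft + 129,000 Ft + 171,000 Ft + 240,500 Ft = 1,322,500 Ft
  Exemption: 20% × (1,322,500 Ft − 822,000 Ft) = 100,100 Ft ≥ 75,000 Ft, so the exemption is fully phased out
  Base: 1,322,500 Ft − 0 Ft = 1,322,500 Ft
  1,322,500 Ft × 21% = 277,725 Ft

General income tax:
  435,000 Ft × 9% = 39,150 Ft
  161,000 Ft × 22% = 35,420 Ft
  154,000 Ft × 32% = 49,280 Ft
  13,500 Ft × 42% = 5,670 Ft
  → 129,520 Ft
  Less energy credit 60,000 Ft → 69,520 Ft

277,725 Ft > 69,520 Ft, so the supplementary minimum tax is the binding amount.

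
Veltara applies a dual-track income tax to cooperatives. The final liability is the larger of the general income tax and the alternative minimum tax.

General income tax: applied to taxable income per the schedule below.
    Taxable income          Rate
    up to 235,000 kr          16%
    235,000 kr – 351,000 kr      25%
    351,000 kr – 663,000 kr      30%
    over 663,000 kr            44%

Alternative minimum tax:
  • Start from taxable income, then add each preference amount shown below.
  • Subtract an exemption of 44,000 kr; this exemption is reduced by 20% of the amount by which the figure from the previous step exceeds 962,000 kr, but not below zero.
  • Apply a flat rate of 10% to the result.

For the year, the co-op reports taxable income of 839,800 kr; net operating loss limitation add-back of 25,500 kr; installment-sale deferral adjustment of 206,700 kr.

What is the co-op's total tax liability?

237,992 kr

General income tax:
  235,000 kr × 16% = 37,600 kr
  116,000 kr × 25% = 29,000 kr
  312,000 kr × 30% = 93,600 kr
  176,800 kr × 44% = 77,792 kr
  → 237,992 kr

Alternative minimum tax:
  Adjusted income: 839,800 kr + 25,500 kr + 206,700 kr = 1,072,000 kr
  Exemption: 44,000 kr − 20% × (1,072,000 kr − 962,000 kr) = 44,000 kr − 22,000 kr = 22,000 kr
  Base: 1,072,000 kr − 22,000 kr = 1,050,000 kr
  1,050,000 kr × 10% = 105,000 kr

237,992 kr > 105,000 kr, so the general income tax governs.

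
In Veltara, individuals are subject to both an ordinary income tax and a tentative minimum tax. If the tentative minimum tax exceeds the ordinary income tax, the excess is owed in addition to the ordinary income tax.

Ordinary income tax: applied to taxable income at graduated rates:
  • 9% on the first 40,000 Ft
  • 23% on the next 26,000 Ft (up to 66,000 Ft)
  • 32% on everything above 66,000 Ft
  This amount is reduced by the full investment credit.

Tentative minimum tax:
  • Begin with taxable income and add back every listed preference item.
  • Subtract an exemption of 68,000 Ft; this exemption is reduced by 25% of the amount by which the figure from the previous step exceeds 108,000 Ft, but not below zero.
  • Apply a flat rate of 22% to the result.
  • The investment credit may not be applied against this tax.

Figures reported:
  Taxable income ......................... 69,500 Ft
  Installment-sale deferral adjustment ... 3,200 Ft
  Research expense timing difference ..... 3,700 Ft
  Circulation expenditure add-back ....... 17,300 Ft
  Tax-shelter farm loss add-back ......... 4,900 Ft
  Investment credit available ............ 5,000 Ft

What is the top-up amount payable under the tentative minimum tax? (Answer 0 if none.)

Tentative minimum tax:
  Adjusted income: 69,500 Ft + 3,200 Ft + 3,700 Ft + 17,300 Ft + 4,900 Ft = 98,600 Ft
  Exemption: 98,600 Ft ≤ 108,000 Ft, so full 68,000 Ft applies
  Base: 98,600 Ft − 68,000 Ft = 30,600 Ft
  30,600 Ft × 22% = 6,732 Ft

Ordinary income tax:
  40,000 Ft × 9% = 3,600 Ft
  26,000 Ft × 23% = 5,980 Ft
  3,500 Ft × 32% = 1,120 Ft
  → 10,700 Ft
  Less investment credit 5,000 Ft → 5,700 Ft

Excess of tentative minimum tax over ordinary income tax: 6,732 Ft − 5,700 Ft = 1,032 Ft.

1,032 Ft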